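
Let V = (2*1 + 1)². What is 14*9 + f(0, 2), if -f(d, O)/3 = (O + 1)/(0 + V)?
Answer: 125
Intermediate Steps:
V = 9 (V = (2 + 1)² = 3² = 9)
f(d, O) = -⅓ - O/3 (f(d, O) = -3*(O + 1)/(0 + 9) = -3*(1 + O)/9 = -3*(⅑ + O/9) = -⅓ - O/3)
14*9 + f(0, 2) = 14*9 + (-⅓ - ⅓*2) = 126 + (-⅓ - ⅔) = 126 - 1 = 125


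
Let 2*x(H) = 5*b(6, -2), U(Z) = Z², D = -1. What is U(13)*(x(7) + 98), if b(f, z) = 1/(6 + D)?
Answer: 33293/2 ≈ 16647.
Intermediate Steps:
b(f, z) = ⅕ (b(f, z) = 1/(6 - 1) = 1/5 = ⅕)
x(H) = ½ (x(H) = (5*(⅕))/2 = (½)*1 = ½)
U(13)*(x(7) + 98) = 13²*(½ + 98) = 169*(197/2) = 33293/2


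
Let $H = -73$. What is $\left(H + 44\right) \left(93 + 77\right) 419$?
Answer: $-2065670$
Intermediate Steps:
$\left(H + 44\right) \left(93 + 77\right) 419 = \left(-73 + 44\right) \left(93 + 77\right) 419 = \left(-29\right) 170 \cdot 419 = \left(-4930\right) 419 = -2065670$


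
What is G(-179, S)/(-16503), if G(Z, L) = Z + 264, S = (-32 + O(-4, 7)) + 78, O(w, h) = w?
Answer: -85/16503 ≈ -0.0051506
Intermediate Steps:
S = 42 (S = (-32 - 4) + 78 = -36 + 78 = 42)
G(Z, L) = 264 + Z
G(-179, S)/(-16503) = (264 - 179)/(-16503) = 85*(-1/16503) = -85/16503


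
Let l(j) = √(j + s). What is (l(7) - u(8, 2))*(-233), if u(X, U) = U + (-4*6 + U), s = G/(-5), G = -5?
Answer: -4660 - 466*√2 ≈ -5319.0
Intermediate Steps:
s = 1 (s = -5/(-5) = -5*(-⅕) = 1)
l(j) = √(1 + j) (l(j) = √(j + 1) = √(1 + j))
u(X, U) = -24 + 2*U (u(X, U) = U + (-24 + U) = -24 + 2*U)
(l(7) - u(8, 2))*(-233) = (√(1 + 7) - (-24 + 2*2))*(-233) = (√8 - (-24 + 4))*(-233) = (2*√2 - 1*(-20))*(-233) = (2*√2 + 20)*(-233) = (20 + 2*√2)*(-233) = -4660 - 466*√2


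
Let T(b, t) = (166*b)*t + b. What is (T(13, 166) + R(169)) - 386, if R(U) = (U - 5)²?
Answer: 384751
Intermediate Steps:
R(U) = (-5 + U)²
T(b, t) = b + 166*b*t (T(b, t) = 166*b*t + b = b + 166*b*t)
(T(13, 166) + R(169)) - 386 = (13*(1 + 166*166) + (-5 + 169)²) - 386 = (13*(1 + 27556) + 164²) - 386 = (13*27557 + 26896) - 386 = (358241 + 26896) - 386 = 385137 - 386 = 384751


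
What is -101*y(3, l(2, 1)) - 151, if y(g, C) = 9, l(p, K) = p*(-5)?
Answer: -1060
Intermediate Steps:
l(p, K) = -5*p
-101*y(3, l(2, 1)) - 151 = -101*9 - 151 = -909 - 151 = -1060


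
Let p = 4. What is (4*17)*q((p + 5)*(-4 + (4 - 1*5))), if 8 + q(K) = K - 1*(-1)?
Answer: -3536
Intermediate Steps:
q(K) = -7 + K (q(K) = -8 + (K - 1*(-1)) = -8 + (K + 1) = -8 + (1 + K) = -7 + K)
(4*17)*q((p + 5)*(-4 + (4 - 1*5))) = (4*17)*(-7 + (4 + 5)*(-4 + (4 - 1*5))) = 68*(-7 + 9*(-4 + (4 - 5))) = 68*(-7 + 9*(-4 - 1)) = 68*(-7 + 9*(-5)) = 68*(-7 - 45) = 68*(-52) = -3536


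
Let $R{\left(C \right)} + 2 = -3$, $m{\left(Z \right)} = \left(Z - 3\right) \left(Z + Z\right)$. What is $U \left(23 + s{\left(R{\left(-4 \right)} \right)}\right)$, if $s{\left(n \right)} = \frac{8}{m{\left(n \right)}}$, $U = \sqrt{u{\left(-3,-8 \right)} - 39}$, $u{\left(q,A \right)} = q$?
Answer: $\frac{231 i \sqrt{42}}{10} \approx 149.71 i$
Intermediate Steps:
$m{\left(Z \right)} = 2 Z \left(-3 + Z\right)$ ($m{\left(Z \right)} = \left(-3 + Z\right) 2 Z = 2 Z \left(-3 + Z\right)$)
$R{\left(C \right)} = -5$ ($R{\left(C \right)} = -2 - 3 = -5$)
$U = i \sqrt{42}$ ($U = \sqrt{-3 - 39} = \sqrt{-42} = i \sqrt{42} \approx 6.4807 i$)
$s{\left(n \right)} = \frac{4}{n \left(-3 + n\right)}$ ($s{\left(n \right)} = \frac{8}{2 n \left(-3 + n\right)} = 8 \frac{1}{2 n \left(-3 + n\right)} = \frac{4}{n \left(-3 + n\right)}$)
$U \left(23 + s{\left(R{\left(-4 \right)} \right)}\right) = i \sqrt{42} \left(23 + \frac{4}{\left(-5\right) \left(-3 - 5\right)}\right) = i \sqrt{42} \left(23 + 4 \left(- \frac{1}{5}\right) \frac{1}{-8}\right) = i \sqrt{42} \left(23 + 4 \left(- \frac{1}{5}\right) \left(- \frac{1}{8}\right)\right) = i \sqrt{42} \left(23 + \frac{1}{10}\right) = i \sqrt{42} \cdot \frac{231}{10} = \frac{231 i \sqrt{42}}{10}$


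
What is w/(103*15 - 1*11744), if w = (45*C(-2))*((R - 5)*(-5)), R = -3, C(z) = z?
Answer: 3600/10199 ≈ 0.35298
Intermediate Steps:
w = -3600 (w = (45*(-2))*((-3 - 5)*(-5)) = -(-720)*(-5) = -90*40 = -3600)
w/(103*15 - 1*11744) = -3600/(103*15 - 1*11744) = -3600/(1545 - 11744) = -3600/(-10199) = -3600*(-1/10199) = 3600/10199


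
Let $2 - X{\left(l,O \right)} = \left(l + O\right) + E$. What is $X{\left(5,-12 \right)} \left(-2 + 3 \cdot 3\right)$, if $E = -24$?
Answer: $231$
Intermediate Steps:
$X{\left(l,O \right)} = 26 - O - l$ ($X{\left(l,O \right)} = 2 - \left(\left(l + O\right) - 24\right) = 2 - \left(\left(O + l\right) - 24\right) = 2 - \left(-24 + O + l\right) = 26 - O - l$)
$X{\left(5,-12 \right)} \left(-2 + 3 \cdot 3\right) = \left(26 - -12 - 5\right) \left(-2 + 3 \cdot 3\right) = \left(26 + 12 - 5\right) \left(-2 + 9\right) = 33 \cdot 7 = 231$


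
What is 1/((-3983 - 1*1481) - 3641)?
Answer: -1/9105 ≈ -0.00010983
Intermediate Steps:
1/((-3983 - 1*1481) - 3641) = 1/((-3983 - 1481) - 3641) = 1/(-5464 - 3641) = 1/(-9105) = -1/9105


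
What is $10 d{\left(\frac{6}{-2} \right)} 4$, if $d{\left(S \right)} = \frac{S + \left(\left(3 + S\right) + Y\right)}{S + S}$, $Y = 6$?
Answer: $-20$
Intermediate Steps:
$d{\left(S \right)} = \frac{9 + 2 S}{2 S}$ ($d{\left(S \right)} = \frac{S + \left(\left(3 + S\right) + 6\right)}{S + S} = \frac{S + \left(9 + S\right)}{2 S} = \left(9 + 2 S\right) \frac{1}{2 S} = \frac{9 + 2 S}{2 S}$)
$10 d{\left(\frac{6}{-2} \right)} 4 = 10 \frac{\frac{9}{2} + \frac{6}{-2}}{6 \frac{1}{-2}} \cdot 4 = 10 \frac{\frac{9}{2} + 6 \left(- \frac{1}{2}\right)}{6 \left(- \frac{1}{2}\right)} 4 = 10 \frac{\frac{9}{2} - 3}{-3} \cdot 4 = 10 \left(\left(- \frac{1}{3}\right) \frac{3}{2}\right) 4 = 10 \left(- \frac{1}{2}\right) 4 = \left(-5\right) 4 = -20$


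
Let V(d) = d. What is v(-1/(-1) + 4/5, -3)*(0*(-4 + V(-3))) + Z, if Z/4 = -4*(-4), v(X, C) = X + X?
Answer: 64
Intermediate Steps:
v(X, C) = 2*X
Z = 64 (Z = 4*(-4*(-4)) = 4*16 = 64)
v(-1/(-1) + 4/5, -3)*(0*(-4 + V(-3))) + Z = (2*(-1/(-1) + 4/5))*(0*(-4 - 3)) + 64 = (2*(-1*(-1) + 4*(⅕)))*(0*(-7)) + 64 = (2*(1 + ⅘))*0 + 64 = (2*(9/5))*0 + 64 = (18/5)*0 + 64 = 0 + 64 = 64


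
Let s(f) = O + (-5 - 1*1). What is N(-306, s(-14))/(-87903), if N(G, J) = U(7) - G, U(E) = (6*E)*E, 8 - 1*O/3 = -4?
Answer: -200/29301 ≈ -0.0068257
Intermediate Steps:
O = 36 (O = 24 - 3*(-4) = 24 + 12 = 36)
U(E) = 6*E²
s(f) = 30 (s(f) = 36 + (-5 - 1*1) = 36 + (-5 - 1) = 36 - 6 = 30)
N(G, J) = 294 - G (N(G, J) = 6*7² - G = 6*49 - G = 294 - G)
N(-306, s(-14))/(-87903) = (294 - 1*(-306))/(-87903) = (294 + 306)*(-1/87903) = 600*(-1/87903) = -200/29301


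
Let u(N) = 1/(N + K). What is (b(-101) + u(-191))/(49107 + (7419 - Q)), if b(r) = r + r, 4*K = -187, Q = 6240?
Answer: -96053/23910993 ≈ -0.0040171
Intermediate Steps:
K = -187/4 (K = (¼)*(-187) = -187/4 ≈ -46.750)
b(r) = 2*r
u(N) = 1/(-187/4 + N) (u(N) = 1/(N - 187/4) = 1/(-187/4 + N))
(b(-101) + u(-191))/(49107 + (7419 - Q)) = (2*(-101) + 4/(-187 + 4*(-191)))/(49107 + (7419 - 1*6240)) = (-202 + 4/(-187 - 764))/(49107 + (7419 - 6240)) = (-202 + 4/(-951))/(49107 + 1179) = (-202 + 4*(-1/951))/50286 = (-202 - 4/951)*(1/50286) = -192106/951*1/50286 = -96053/23910993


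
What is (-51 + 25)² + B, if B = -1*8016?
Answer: -7340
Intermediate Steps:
B = -8016
(-51 + 25)² + B = (-51 + 25)² - 8016 = (-26)² - 8016 = 676 - 8016 = -7340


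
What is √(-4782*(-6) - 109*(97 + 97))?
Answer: 7*√154 ≈ 86.868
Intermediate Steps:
√(-4782*(-6) - 109*(97 + 97)) = √(28692 - 109*194) = √(28692 - 21146) = √7546 = 7*√154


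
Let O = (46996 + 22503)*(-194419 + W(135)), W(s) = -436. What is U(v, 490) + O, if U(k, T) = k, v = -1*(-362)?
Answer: -13542227283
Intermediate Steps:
v = 362
O = -13542227645 (O = (46996 + 22503)*(-194419 - 436) = 69499*(-194855) = -13542227645)
U(v, 490) + O = 362 - 13542227645 = -13542227283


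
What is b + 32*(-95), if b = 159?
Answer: -2881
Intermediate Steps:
b + 32*(-95) = 159 + 32*(-95) = 159 - 3040 = -2881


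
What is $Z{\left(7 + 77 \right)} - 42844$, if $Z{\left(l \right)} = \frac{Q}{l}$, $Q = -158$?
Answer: $- \frac{1799527}{42} \approx -42846.0$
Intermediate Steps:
$Z{\left(l \right)} = - \frac{158}{l}$
$Z{\left(7 + 77 \right)} - 42844 = - \frac{158}{7 + 77} - 42844 = - \frac{158}{84} - 42844 = \left(-158\right) \frac{1}{84} - 42844 = - \frac{79}{42} - 42844 = - \frac{1799527}{42}$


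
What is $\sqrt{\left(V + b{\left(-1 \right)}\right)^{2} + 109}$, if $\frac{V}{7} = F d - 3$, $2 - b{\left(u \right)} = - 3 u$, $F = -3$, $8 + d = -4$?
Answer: $\sqrt{53009} \approx 230.24$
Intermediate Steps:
$d = -12$ ($d = -8 - 4 = -12$)
$b{\left(u \right)} = 2 + 3 u$ ($b{\left(u \right)} = 2 - - 3 u = 2 + 3 u$)
$V = 231$ ($V = 7 \left(\left(-3\right) \left(-12\right) - 3\right) = 7 \left(36 - 3\right) = 7 \cdot 33 = 231$)
$\sqrt{\left(V + b{\left(-1 \right)}\right)^{2} + 109} = \sqrt{\left(231 + \left(2 + 3 \left(-1\right)\right)\right)^{2} + 109} = \sqrt{\left(231 + \left(2 - 3\right)\right)^{2} + 109} = \sqrt{\left(231 - 1\right)^{2} + 109} = \sqrt{230^{2} + 109} = \sqrt{52900 + 109} = \sqrt{53009}$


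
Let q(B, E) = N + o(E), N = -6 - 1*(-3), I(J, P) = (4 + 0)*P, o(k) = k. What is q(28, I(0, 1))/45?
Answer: 1/45 ≈ 0.022222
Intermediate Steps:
I(J, P) = 4*P
N = -3 (N = -6 + 3 = -3)
q(B, E) = -3 + E
q(28, I(0, 1))/45 = (-3 + 4*1)/45 = (-3 + 4)*(1/45) = 1*(1/45) = 1/45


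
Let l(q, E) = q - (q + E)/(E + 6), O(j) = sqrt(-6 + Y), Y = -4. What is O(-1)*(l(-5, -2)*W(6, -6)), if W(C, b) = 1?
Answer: -13*I*sqrt(10)/4 ≈ -10.277*I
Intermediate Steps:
O(j) = I*sqrt(10) (O(j) = sqrt(-6 - 4) = sqrt(-10) = I*sqrt(10))
l(q, E) = q - (E + q)/(6 + E)
O(-1)*(l(-5, -2)*W(6, -6)) = (I*sqrt(10))*(((-1*(-2) + 5*(-5) - 2*(-5))/(6 - 2))*1) = (I*sqrt(10))*(((2 - 25 + 10)/4)*1) = (I*sqrt(10))*(((1/4)*(-13))*1) = (I*sqrt(10))*(-13/4*1) = (I*sqrt(10))*(-13/4) = -13*I*sqrt(10)/4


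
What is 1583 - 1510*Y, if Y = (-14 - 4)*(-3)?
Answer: -79957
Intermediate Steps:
Y = 54 (Y = -18*(-3) = 54)
1583 - 1510*Y = 1583 - 1510*54 = 1583 - 81540 = -79957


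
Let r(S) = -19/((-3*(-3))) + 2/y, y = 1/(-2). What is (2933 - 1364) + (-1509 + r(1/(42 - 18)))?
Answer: 485/9 ≈ 53.889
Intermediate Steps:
y = -1/2 ≈ -0.50000
r(S) = -55/9 (r(S) = -19/((-3*(-3))) + 2/(-1/2) = -19/9 + 2*(-2) = -19*1/9 - 4 = -19/9 - 4 = -55/9)
(2933 - 1364) + (-1509 + r(1/(42 - 18))) = (2933 - 1364) + (-1509 - 55/9) = 1569 - 13636/9 = 485/9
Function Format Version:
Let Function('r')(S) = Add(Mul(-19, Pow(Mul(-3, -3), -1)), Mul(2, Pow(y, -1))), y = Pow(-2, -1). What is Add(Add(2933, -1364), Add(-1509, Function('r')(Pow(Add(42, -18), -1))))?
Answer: Rational(485, 9) ≈ 53.889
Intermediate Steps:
y = Rational(-1, 2) ≈ -0.50000
Function('r')(S) = Rational(-55, 9) (Function('r')(S) = Add(Mul(-19, Pow(Mul(-3, -3), -1)), Mul(2, Pow(Rational(-1, 2), -1))) = Add(Mul(-19, Pow(9, -1)), Mul(2, -2)) = Add(Mul(-19, Rational(1, 9)), -4) = Add(Rational(-19, 9), -4) = Rational(-55, 9))
Add(Add(2933, -1364), Add(-1509, Function('r')(Pow(Add(42, -18), -1)))) = Add(Add(2933, -1364), Add(-1509, Rational(-55, 9))) = Add(1569, Rational(-13636, 9)) = Rational(485, 9)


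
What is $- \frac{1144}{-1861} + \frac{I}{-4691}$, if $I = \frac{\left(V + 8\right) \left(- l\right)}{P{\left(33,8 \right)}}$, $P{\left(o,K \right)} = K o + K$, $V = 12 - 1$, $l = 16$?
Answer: $\frac{91265927}{148409167} \approx 0.61496$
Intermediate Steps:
$V = 11$ ($V = 12 - 1 = 11$)
$P{\left(o,K \right)} = K + K o$
$I = - \frac{19}{17}$ ($I = \frac{\left(11 + 8\right) \left(\left(-1\right) 16\right)}{8 \left(1 + 33\right)} = \frac{19 \left(-16\right)}{8 \cdot 34} = - \frac{304}{272} = \left(-304\right) \frac{1}{272} = - \frac{19}{17} \approx -1.1176$)
$- \frac{1144}{-1861} + \frac{I}{-4691} = - \frac{1144}{-1861} - \frac{19}{17 \left(-4691\right)} = \left(-1144\right) \left(- \frac{1}{1861}\right) - - \frac{19}{79747} = \frac{1144}{1861} + \frac{19}{79747} = \frac{91265927}{148409167}$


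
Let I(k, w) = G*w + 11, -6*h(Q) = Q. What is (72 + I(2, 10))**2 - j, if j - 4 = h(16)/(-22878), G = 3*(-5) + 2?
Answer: 75668981/34317 ≈ 2205.0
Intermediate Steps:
h(Q) = -Q/6
G = -13 (G = -15 + 2 = -13)
I(k, w) = 11 - 13*w (I(k, w) = -13*w + 11 = 11 - 13*w)
j = 137272/34317 (j = 4 - 1/6*16/(-22878) = 4 - 8/3*(-1/22878) = 4 + 4/34317 = 137272/34317 ≈ 4.0001)
(72 + I(2, 10))**2 - j = (72 + (11 - 13*10))**2 - 1*137272/34317 = (72 + (11 - 130))**2 - 137272/34317 = (72 - 119)**2 - 137272/34317 = (-47)**2 - 137272/34317 = 2209 - 137272/34317 = 75668981/34317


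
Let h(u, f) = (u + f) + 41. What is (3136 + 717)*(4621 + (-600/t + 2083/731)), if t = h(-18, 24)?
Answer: 610403811294/34357 ≈ 1.7766e+7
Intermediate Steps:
h(u, f) = 41 + f + u (h(u, f) = (f + u) + 41 = 41 + f + u)
t = 47 (t = 41 + 24 - 18 = 47)
(3136 + 717)*(4621 + (-600/t + 2083/731)) = (3136 + 717)*(4621 + (-600/47 + 2083/731)) = 3853*(4621 + (-600*1/47 + 2083*(1/731))) = 3853*(4621 + (-600/47 + 2083/731)) = 3853*(4621 - 340699/34357) = 3853*(158422998/34357) = 610403811294/34357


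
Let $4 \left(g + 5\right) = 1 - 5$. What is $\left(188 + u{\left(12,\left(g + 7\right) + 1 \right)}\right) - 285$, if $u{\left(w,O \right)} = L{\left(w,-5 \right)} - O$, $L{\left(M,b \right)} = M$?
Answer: $-87$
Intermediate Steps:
$g = -6$ ($g = -5 + \frac{1 - 5}{4} = -5 + \frac{1}{4} \left(-4\right) = -5 - 1 = -6$)
$u{\left(w,O \right)} = w - O$
$\left(188 + u{\left(12,\left(g + 7\right) + 1 \right)}\right) - 285 = \left(188 + \left(12 - \left(\left(-6 + 7\right) + 1\right)\right)\right) - 285 = \left(188 + \left(12 - \left(1 + 1\right)\right)\right) - 285 = \left(188 + \left(12 - 2\right)\right) - 285 = \left(188 + 10\right) - 285 = 198 - 285 = -87$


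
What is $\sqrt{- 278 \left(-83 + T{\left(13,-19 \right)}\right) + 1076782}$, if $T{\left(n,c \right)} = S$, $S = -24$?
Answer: $4 \sqrt{69158} \approx 1051.9$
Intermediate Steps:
$T{\left(n,c \right)} = -24$
$\sqrt{- 278 \left(-83 + T{\left(13,-19 \right)}\right) + 1076782} = \sqrt{- 278 \left(-83 - 24\right) + 1076782} = \sqrt{\left(-278\right) \left(-107\right) + 1076782} = \sqrt{29746 + 1076782} = \sqrt{1106528} = 4 \sqrt{69158}$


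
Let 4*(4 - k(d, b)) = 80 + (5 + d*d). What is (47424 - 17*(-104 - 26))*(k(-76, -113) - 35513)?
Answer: -3670359849/2 ≈ -1.8352e+9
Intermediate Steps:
k(d, b) = -69/4 - d²/4 (k(d, b) = 4 - (80 + (5 + d*d))/4 = 4 - (80 + (5 + d²))/4 = 4 - (85 + d²)/4 = 4 + (-85/4 - d²/4) = -69/4 - d²/4)
(47424 - 17*(-104 - 26))*(k(-76, -113) - 35513) = (47424 - 17*(-104 - 26))*((-69/4 - ¼*(-76)²) - 35513) = (47424 - 17*(-130))*((-69/4 - ¼*5776) - 35513) = (47424 + 2210)*((-69/4 - 1444) - 35513) = 49634*(-5845/4 - 35513) = 49634*(-147897/4) = -3670359849/2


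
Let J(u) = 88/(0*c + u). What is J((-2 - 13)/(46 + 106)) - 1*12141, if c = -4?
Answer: -195491/15 ≈ -13033.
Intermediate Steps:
J(u) = 88/u (J(u) = 88/(0*(-4) + u) = 88/(0 + u) = 88/u)
J((-2 - 13)/(46 + 106)) - 1*12141 = 88/(((-2 - 13)/(46 + 106))) - 1*12141 = 88/((-15/152)) - 12141 = 88/((-15*1/152)) - 12141 = 88/(-15/152) - 12141 = 88*(-152/15) - 12141 = -13376/15 - 12141 = -195491/15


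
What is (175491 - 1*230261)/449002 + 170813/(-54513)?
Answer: -39840527818/12238223013 ≈ -3.2554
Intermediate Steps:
(175491 - 1*230261)/449002 + 170813/(-54513) = (175491 - 230261)*(1/449002) + 170813*(-1/54513) = -54770*1/449002 - 170813/54513 = -27385/224501 - 170813/54513 = -39840527818/12238223013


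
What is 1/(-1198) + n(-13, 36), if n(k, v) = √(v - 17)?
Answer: -1/1198 + √19 ≈ 4.3581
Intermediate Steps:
n(k, v) = √(-17 + v)
1/(-1198) + n(-13, 36) = 1/(-1198) + √(-17 + 36) = -1/1198 + √19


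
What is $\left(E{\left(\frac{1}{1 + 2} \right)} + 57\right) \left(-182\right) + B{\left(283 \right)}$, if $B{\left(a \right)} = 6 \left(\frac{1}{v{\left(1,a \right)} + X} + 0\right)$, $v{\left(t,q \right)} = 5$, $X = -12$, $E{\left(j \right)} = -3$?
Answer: $- \frac{68802}{7} \approx -9828.9$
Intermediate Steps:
$B{\left(a \right)} = - \frac{6}{7}$ ($B{\left(a \right)} = 6 \left(\frac{1}{5 - 12} + 0\right) = 6 \left(\frac{1}{-7} + 0\right) = 6 \left(- \frac{1}{7} + 0\right) = 6 \left(- \frac{1}{7}\right) = - \frac{6}{7}$)
$\left(E{\left(\frac{1}{1 + 2} \right)} + 57\right) \left(-182\right) + B{\left(283 \right)} = \left(-3 + 57\right) \left(-182\right) - \frac{6}{7} = 54 \left(-182\right) - \frac{6}{7} = -9828 - \frac{6}{7} = - \frac{68802}{7}$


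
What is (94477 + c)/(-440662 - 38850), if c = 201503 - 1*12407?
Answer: -283573/479512 ≈ -0.59138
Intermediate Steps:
c = 189096 (c = 201503 - 12407 = 189096)
(94477 + c)/(-440662 - 38850) = (94477 + 189096)/(-440662 - 38850) = 283573/(-479512) = 283573*(-1/479512) = -283573/479512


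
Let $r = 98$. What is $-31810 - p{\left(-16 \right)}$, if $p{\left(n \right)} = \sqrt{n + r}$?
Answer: $-31810 - \sqrt{82} \approx -31819.0$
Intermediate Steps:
$p{\left(n \right)} = \sqrt{98 + n}$ ($p{\left(n \right)} = \sqrt{n + 98} = \sqrt{98 + n}$)
$-31810 - p{\left(-16 \right)} = -31810 - \sqrt{98 - 16} = -31810 - \sqrt{82}$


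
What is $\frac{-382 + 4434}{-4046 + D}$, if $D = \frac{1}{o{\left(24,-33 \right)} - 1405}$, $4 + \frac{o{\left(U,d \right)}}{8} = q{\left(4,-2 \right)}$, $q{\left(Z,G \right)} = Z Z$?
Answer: $- \frac{5304068}{5296215} \approx -1.0015$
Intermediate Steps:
$q{\left(Z,G \right)} = Z^{2}$
$o{\left(U,d \right)} = 96$ ($o{\left(U,d \right)} = -32 + 8 \cdot 4^{2} = -32 + 8 \cdot 16 = -32 + 128 = 96$)
$D = - \frac{1}{1309}$ ($D = \frac{1}{96 - 1405} = \frac{1}{-1309} = - \frac{1}{1309} \approx -0.00076394$)
$\frac{-382 + 4434}{-4046 + D} = \frac{-382 + 4434}{-4046 - \frac{1}{1309}} = \frac{4052}{- \frac{5296215}{1309}} = 4052 \left(- \frac{1309}{5296215}\right) = - \frac{5304068}{5296215}$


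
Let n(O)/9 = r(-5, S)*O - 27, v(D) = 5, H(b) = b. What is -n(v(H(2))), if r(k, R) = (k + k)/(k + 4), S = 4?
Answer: -207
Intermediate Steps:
r(k, R) = 2*k/(4 + k) (r(k, R) = (2*k)/(4 + k) = 2*k/(4 + k))
n(O) = -243 + 90*O (n(O) = 9*((2*(-5)/(4 - 5))*O - 27) = 9*((2*(-5)/(-1))*O - 27) = 9*((2*(-5)*(-1))*O - 27) = 9*(10*O - 27) = 9*(-27 + 10*O) = -243 + 90*O)
-n(v(H(2))) = -(-243 + 90*5) = -(-243 + 450) = -1*207 = -207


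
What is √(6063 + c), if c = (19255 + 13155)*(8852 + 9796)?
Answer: √604387743 ≈ 24584.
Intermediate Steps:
c = 604381680 (c = 32410*18648 = 604381680)
√(6063 + c) = √(6063 + 604381680) = √604387743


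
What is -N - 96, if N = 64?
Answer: -160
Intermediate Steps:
-N - 96 = -1*64 - 96 = -64 - 96 = -160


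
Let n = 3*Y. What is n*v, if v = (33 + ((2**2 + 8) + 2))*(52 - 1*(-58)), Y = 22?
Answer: 341220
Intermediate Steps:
n = 66 (n = 3*22 = 66)
v = 5170 (v = (33 + ((4 + 8) + 2))*(52 + 58) = (33 + (12 + 2))*110 = (33 + 14)*110 = 47*110 = 5170)
n*v = 66*5170 = 341220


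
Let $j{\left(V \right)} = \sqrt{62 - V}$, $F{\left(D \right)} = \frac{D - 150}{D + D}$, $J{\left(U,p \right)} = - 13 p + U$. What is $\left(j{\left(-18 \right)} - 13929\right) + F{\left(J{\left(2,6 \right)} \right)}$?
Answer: $- \frac{1058491}{76} + 4 \sqrt{5} \approx -13919.0$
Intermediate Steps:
$J{\left(U,p \right)} = U - 13 p$
$F{\left(D \right)} = \frac{-150 + D}{2 D}$
$\left(j{\left(-18 \right)} - 13929\right) + F{\left(J{\left(2,6 \right)} \right)} = \left(\sqrt{62 - -18} - 13929\right) + \frac{-150 + \left(2 - 78\right)}{2 \left(2 - 78\right)} = \left(\sqrt{62 + 18} - 13929\right) + \frac{-150 + \left(2 - 78\right)}{2 \left(2 - 78\right)} = \left(\sqrt{80} - 13929\right) + \frac{-150 - 76}{2 \left(-76\right)} = \left(4 \sqrt{5} - 13929\right) + \frac{1}{2} \left(- \frac{1}{76}\right) \left(-226\right) = \left(-13929 + 4 \sqrt{5}\right) + \frac{113}{76} = - \frac{1058491}{76} + 4 \sqrt{5}$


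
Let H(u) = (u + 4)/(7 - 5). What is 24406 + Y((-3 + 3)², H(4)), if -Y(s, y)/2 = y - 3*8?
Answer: 24446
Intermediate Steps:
H(u) = 2 + u/2 (H(u) = (4 + u)/2 = (4 + u)*(½) = 2 + u/2)
Y(s, y) = 48 - 2*y (Y(s, y) = -2*(y - 3*8) = -2*(y - 24) = -2*(-24 + y) = 48 - 2*y)
24406 + Y((-3 + 3)², H(4)) = 24406 + (48 - 2*(2 + (½)*4)) = 24406 + (48 - 2*(2 + 2)) = 24406 + (48 - 2*4) = 24406 + (48 - 8) = 24406 + 40 = 24446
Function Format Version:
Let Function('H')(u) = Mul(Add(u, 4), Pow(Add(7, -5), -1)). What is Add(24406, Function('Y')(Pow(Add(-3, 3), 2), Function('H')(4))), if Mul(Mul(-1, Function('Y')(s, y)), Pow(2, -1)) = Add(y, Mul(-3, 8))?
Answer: 24446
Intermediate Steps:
Function('H')(u) = Add(2, Mul(Rational(1, 2), u)) (Function('H')(u) = Mul(Add(4, u), Pow(2, -1)) = Mul(Add(4, u), Rational(1, 2)) = Add(2, Mul(Rational(1, 2), u)))
Function('Y')(s, y) = Add(48, Mul(-2, y)) (Function('Y')(s, y) = Mul(-2, Add(y, Mul(-3, 8))) = Mul(-2, Add(y, -24)) = Mul(-2, Add(-24, y)) = Add(48, Mul(-2, y)))
Add(24406, Function('Y')(Pow(Add(-3, 3), 2), Function('H')(4))) = Add(24406, Add(48, Mul(-2, Add(2, Mul(Rational(1, 2), 4))))) = Add(24406, Add(48, Mul(-2, Add(2, 2)))) = Add(24406, Add(48, Mul(-2, 4))) = Add(24406, Add(48, -8)) = Add(24406, 40) = 24446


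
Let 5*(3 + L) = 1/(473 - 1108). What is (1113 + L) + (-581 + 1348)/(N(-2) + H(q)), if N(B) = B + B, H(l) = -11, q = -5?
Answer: 10085702/9525 ≈ 1058.9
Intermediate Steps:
N(B) = 2*B
L = -9526/3175 (L = -3 + 1/(5*(473 - 1108)) = -3 + (1/5)/(-635) = -3 + (1/5)*(-1/635) = -3 - 1/3175 = -9526/3175 ≈ -3.0003)
(1113 + L) + (-581 + 1348)/(N(-2) + H(q)) = (1113 - 9526/3175) + (-581 + 1348)/(2*(-2) - 11) = 3524249/3175 + 767/(-4 - 11) = 3524249/3175 + 767/(-15) = 3524249/3175 + 767*(-1/15) = 3524249/3175 - 767/15 = 10085702/9525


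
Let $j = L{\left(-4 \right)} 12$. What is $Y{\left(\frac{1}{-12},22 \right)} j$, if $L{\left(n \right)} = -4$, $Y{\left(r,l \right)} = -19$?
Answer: $912$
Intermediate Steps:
$j = -48$ ($j = \left(-4\right) 12 = -48$)
$Y{\left(\frac{1}{-12},22 \right)} j = \left(-19\right) \left(-48\right) = 912$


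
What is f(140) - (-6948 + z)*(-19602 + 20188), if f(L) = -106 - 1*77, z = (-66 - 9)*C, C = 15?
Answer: 4730595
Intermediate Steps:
z = -1125 (z = (-66 - 9)*15 = -75*15 = -1125)
f(L) = -183 (f(L) = -106 - 77 = -183)
f(140) - (-6948 + z)*(-19602 + 20188) = -183 - (-6948 - 1125)*(-19602 + 20188) = -183 - (-8073)*586 = -183 - 1*(-4730778) = -183 + 4730778 = 4730595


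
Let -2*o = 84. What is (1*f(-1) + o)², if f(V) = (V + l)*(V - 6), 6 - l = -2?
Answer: 8281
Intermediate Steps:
l = 8 (l = 6 - 1*(-2) = 6 + 2 = 8)
o = -42 (o = -½*84 = -42)
f(V) = (-6 + V)*(8 + V) (f(V) = (V + 8)*(V - 6) = (8 + V)*(-6 + V) = (-6 + V)*(8 + V))
(1*f(-1) + o)² = (1*(-48 + (-1)² + 2*(-1)) - 42)² = (1*(-48 + 1 - 2) - 42)² = (1*(-49) - 42)² = (-49 - 42)² = (-91)² = 8281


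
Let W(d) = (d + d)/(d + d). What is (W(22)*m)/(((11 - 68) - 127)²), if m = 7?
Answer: 7/33856 ≈ 0.00020676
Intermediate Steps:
W(d) = 1 (W(d) = (2*d)/((2*d)) = (2*d)*(1/(2*d)) = 1)
(W(22)*m)/(((11 - 68) - 127)²) = (1*7)/(((11 - 68) - 127)²) = 7/((-57 - 127)²) = 7/((-184)²) = 7/33856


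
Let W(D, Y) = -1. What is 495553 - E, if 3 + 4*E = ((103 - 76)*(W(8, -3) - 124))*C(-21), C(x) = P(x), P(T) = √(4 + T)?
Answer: 1982215/4 + 3375*I*√17/4 ≈ 4.9555e+5 + 3478.9*I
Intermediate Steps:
C(x) = √(4 + x)
E = -¾ - 3375*I*√17/4 (E = -¾ + (((103 - 76)*(-1 - 124))*√(4 - 21))/4 = -¾ + ((27*(-125))*√(-17))/4 = -¾ + (-3375*I*√17)/4 = -¾ - 3375*I*√17/4 ≈ -0.75 - 3478.9*I)
495553 - E = 495553 - (-¾ - 3375*I*√17/4) = 495553 + (¾ + 3375*I*√17/4) = 1982215/4 + 3375*I*√17/4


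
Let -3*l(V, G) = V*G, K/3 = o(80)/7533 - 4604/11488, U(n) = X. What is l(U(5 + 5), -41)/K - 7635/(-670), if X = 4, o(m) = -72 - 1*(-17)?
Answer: -39346282803/1183011362 ≈ -33.259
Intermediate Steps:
o(m) = -55 (o(m) = -72 + 17 = -55)
U(n) = 4
K = -8828443/7211592 (K = 3*(-55/7533 - 4604/11488) = 3*(-55*1/7533 - 4604*1/11488) = 3*(-55/7533 - 1151/2872) = 3*(-8828443/21634776) = -8828443/7211592 ≈ -1.2242)
l(V, G) = -G*V/3 (l(V, G) = -V*G/3 = -G*V/3)
l(U(5 + 5), -41)/K - 7635/(-670) = (-⅓*(-41)*4)/(-8828443/7211592) - 7635/(-670) = (164/3)*(-7211592/8828443) - 7635*(-1/670) = -394233696/8828443 + 1527/134 = -39346282803/1183011362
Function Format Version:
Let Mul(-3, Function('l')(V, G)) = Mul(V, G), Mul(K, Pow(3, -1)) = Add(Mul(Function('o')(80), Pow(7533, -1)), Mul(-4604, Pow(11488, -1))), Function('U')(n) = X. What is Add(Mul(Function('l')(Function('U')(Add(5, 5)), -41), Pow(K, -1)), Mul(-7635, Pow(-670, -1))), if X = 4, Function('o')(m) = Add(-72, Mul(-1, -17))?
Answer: Rational(-39346282803, 1183011362) ≈ -33.259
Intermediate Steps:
Function('o')(m) = -55 (Function('o')(m) = Add(-72, 17) = -55)
Function('U')(n) = 4
K = Rational(-8828443, 7211592) (K = Mul(3, Add(Mul(-55, Pow(7533, -1)), Mul(-4604, Pow(11488, -1)))) = Mul(3, Add(Mul(-55, Rational(1, 7533)), Mul(-4604, Rational(1, 11488)))) = Mul(3, Add(Rational(-55, 7533), Rational(-1151, 2872))) = Mul(3, Rational(-8828443, 21634776)) = Rational(-8828443, 7211592) ≈ -1.2242)
Function('l')(V, G) = Mul(Rational(-1, 3), G, V) (Function('l')(V, G) = Mul(Rational(-1, 3), Mul(V, G)) = Mul(Rational(-1, 3), Mul(G, V)) = Mul(Rational(-1, 3), G, V))
Add(Mul(Function('l')(Function('U')(Add(5, 5)), -41), Pow(K, -1)), Mul(-7635, Pow(-670, -1))) = Add(Mul(Mul(Rational(-1, 3), -41, 4), Pow(Rational(-8828443, 7211592), -1)), Mul(-7635, Pow(-670, -1))) = Add(Mul(Rational(164, 3), Rational(-7211592, 8828443)), Mul(-7635, Rational(-1, 670))) = Add(Rational(-394233696, 8828443), Rational(1527, 134)) = Rational(-39346282803, 1183011362)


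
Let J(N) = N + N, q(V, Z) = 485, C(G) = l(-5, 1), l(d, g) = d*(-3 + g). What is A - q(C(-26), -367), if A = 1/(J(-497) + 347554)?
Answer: -168081599/346560 ≈ -485.00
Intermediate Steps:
C(G) = 10 (C(G) = -5*(-3 + 1) = -5*(-2) = 10)
J(N) = 2*N
A = 1/346560 (A = 1/(2*(-497) + 347554) = 1/(-994 + 347554) = 1/346560 ≈ 2.8855e-6)
A - q(C(-26), -367) = 1/346560 - 1*485 = 1/346560 - 485 = -168081599/346560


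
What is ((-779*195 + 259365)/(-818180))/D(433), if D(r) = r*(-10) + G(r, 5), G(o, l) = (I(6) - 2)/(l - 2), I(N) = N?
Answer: 16119/531244274 ≈ 3.0342e-5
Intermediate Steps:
G(o, l) = 4/(-2 + l) (G(o, l) = (6 - 2)/(l - 2) = 4/(-2 + l))
D(r) = 4/3 - 10*r (D(r) = r*(-10) + 4/(-2 + 5) = -10*r + 4/3 = 4/3 - 10*r)
((-779*195 + 259365)/(-818180))/D(433) = ((-779*195 + 259365)/(-818180))/(4/3 - 10*433) = ((-151905 + 259365)*(-1/818180))/(4/3 - 4330) = (107460*(-1/818180))/(-12986/3) = -5373/40909*(-3/12986) = 16119/531244274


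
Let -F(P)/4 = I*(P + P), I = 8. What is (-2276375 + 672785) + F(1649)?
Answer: -1709126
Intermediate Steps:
F(P) = -64*P (F(P) = -32*(P + P) = -32*2*P = -64*P)
(-2276375 + 672785) + F(1649) = (-2276375 + 672785) - 64*1649 = -1603590 - 105536 = -1709126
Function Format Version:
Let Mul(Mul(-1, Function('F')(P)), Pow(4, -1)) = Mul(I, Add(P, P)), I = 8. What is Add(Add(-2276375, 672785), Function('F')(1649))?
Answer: -1709126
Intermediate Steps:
Function('F')(P) = Mul(-64, P) (Function('F')(P) = Mul(-4, Mul(8, Add(P, P))) = Mul(-4, Mul(8, Mul(2, P))) = Mul(-4, Mul(16, P)) = Mul(-64, P))
Add(Add(-2276375, 672785), Function('F')(1649)) = Add(Add(-2276375, 672785), Mul(-64, 1649)) = Add(-1603590, -105536) = -1709126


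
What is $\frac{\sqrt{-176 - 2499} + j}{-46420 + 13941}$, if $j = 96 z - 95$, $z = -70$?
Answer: $\frac{6815}{32479} - \frac{5 i \sqrt{107}}{32479} \approx 0.20983 - 0.0015924 i$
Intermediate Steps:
$j = -6815$ ($j = 96 \left(-70\right) - 95 = -6720 - 95 = -6815$)
$\frac{\sqrt{-176 - 2499} + j}{-46420 + 13941} = \frac{\sqrt{-176 - 2499} - 6815}{-46420 + 13941} = \frac{\sqrt{-2675} - 6815}{-32479} = \left(5 i \sqrt{107} - 6815\right) \left(- \frac{1}{32479}\right) = \left(-6815 + 5 i \sqrt{107}\right) \left(- \frac{1}{32479}\right) = \frac{6815}{32479} - \frac{5 i \sqrt{107}}{32479}$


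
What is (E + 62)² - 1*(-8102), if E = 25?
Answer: 15671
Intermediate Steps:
(E + 62)² - 1*(-8102) = (25 + 62)² - 1*(-8102) = 87² + 8102 = 7569 + 8102 = 15671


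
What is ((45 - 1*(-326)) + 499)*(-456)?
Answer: -396720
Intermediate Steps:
((45 - 1*(-326)) + 499)*(-456) = ((45 + 326) + 499)*(-456) = (371 + 499)*(-456) = 870*(-456) = -396720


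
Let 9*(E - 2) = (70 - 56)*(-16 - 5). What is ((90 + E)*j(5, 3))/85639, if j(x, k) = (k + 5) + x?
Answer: 2314/256917 ≈ 0.0090068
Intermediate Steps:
j(x, k) = 5 + k + x (j(x, k) = (5 + k) + x = 5 + k + x)
E = -92/3 (E = 2 + ((70 - 56)*(-16 - 5))/9 = 2 + (14*(-21))/9 = 2 + (⅑)*(-294) = 2 - 98/3 = -92/3 ≈ -30.667)
((90 + E)*j(5, 3))/85639 = ((90 - 92/3)*(5 + 3 + 5))/85639 = ((178/3)*13)*(1/85639) = (2314/3)*(1/85639) = 2314/256917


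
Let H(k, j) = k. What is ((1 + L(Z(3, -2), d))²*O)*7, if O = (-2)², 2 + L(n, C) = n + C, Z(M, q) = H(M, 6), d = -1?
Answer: 28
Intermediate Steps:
Z(M, q) = M
L(n, C) = -2 + C + n (L(n, C) = -2 + (n + C) = -2 + (C + n) = -2 + C + n)
O = 4
((1 + L(Z(3, -2), d))²*O)*7 = ((1 + (-2 - 1 + 3))²*4)*7 = ((1 + 0)²*4)*7 = (1²*4)*7 = (1*4)*7 = 4*7 = 28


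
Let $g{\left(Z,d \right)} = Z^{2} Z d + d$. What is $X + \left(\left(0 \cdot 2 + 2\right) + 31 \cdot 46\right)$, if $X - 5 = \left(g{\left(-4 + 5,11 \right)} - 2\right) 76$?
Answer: $2953$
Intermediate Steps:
$g{\left(Z,d \right)} = d + d Z^{3}$ ($g{\left(Z,d \right)} = Z^{3} d + d = d Z^{3} + d = d + d Z^{3}$)
$X = 1525$ ($X = 5 + \left(11 \left(1 + \left(-4 + 5\right)^{3}\right) - 2\right) 76 = 5 + \left(11 \left(1 + 1^{3}\right) - 2\right) 76 = 5 + \left(11 \left(1 + 1\right) - 2\right) 76 = 5 + \left(11 \cdot 2 - 2\right) 76 = 5 + \left(22 - 2\right) 76 = 5 + 20 \cdot 76 = 5 + 1520 = 1525$)
$X + \left(\left(0 \cdot 2 + 2\right) + 31 \cdot 46\right) = 1525 + \left(\left(0 \cdot 2 + 2\right) + 31 \cdot 46\right) = 1525 + \left(\left(0 + 2\right) + 1426\right) = 1525 + \left(2 + 1426\right) = 1525 + 1428 = 2953$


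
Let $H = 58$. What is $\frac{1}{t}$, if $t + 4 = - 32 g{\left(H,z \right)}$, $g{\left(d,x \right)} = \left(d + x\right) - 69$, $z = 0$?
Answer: $\frac{1}{348} \approx 0.0028736$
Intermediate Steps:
$g{\left(d,x \right)} = -69 + d + x$
$t = 348$ ($t = -4 - 32 \left(-69 + 58 + 0\right) = -4 - -352 = -4 + 352 = 348$)
$\frac{1}{t} = \frac{1}{348}$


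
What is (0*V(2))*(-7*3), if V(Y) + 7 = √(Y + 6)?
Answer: 0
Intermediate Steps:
V(Y) = -7 + √(6 + Y) (V(Y) = -7 + √(Y + 6) = -7 + √(6 + Y))
(0*V(2))*(-7*3) = (0*(-7 + √(6 + 2)))*(-7*3) = (0*(-7 + √8))*(-21) = (0*(-7 + 2*√2))*(-21) = 0*(-21) = 0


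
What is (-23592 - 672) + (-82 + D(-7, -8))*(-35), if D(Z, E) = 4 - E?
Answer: -21814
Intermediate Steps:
(-23592 - 672) + (-82 + D(-7, -8))*(-35) = (-23592 - 672) + (-82 + (4 - 1*(-8)))*(-35) = -24264 + (-82 + (4 + 8))*(-35) = -24264 + (-82 + 12)*(-35) = -24264 - 70*(-35) = -24264 + 2450 = -21814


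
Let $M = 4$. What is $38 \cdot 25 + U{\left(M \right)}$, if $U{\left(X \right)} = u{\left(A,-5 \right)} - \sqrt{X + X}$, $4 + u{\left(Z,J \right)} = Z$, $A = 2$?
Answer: $948 - 2 \sqrt{2} \approx 945.17$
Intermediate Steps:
$u{\left(Z,J \right)} = -4 + Z$
$U{\left(X \right)} = -2 - \sqrt{2} \sqrt{X}$ ($U{\left(X \right)} = \left(-4 + 2\right) - \sqrt{X + X} = -2 - \sqrt{2 X} = -2 - \sqrt{2} \sqrt{X}$)
$38 \cdot 25 + U{\left(M \right)} = 38 \cdot 25 - \left(2 + \sqrt{2} \sqrt{4}\right) = 950 - \left(2 + \sqrt{2} \cdot 2\right) = 950 - \left(2 + 2 \sqrt{2}\right) = 948 - 2 \sqrt{2}$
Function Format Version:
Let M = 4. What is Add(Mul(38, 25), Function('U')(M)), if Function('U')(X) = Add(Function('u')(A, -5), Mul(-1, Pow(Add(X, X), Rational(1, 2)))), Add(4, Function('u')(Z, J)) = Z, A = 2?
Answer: Add(948, Mul(-2, Pow(2, Rational(1, 2)))) ≈ 945.17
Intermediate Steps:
Function('u')(Z, J) = Add(-4, Z)
Function('U')(X) = Add(-2, Mul(-1, Pow(2, Rational(1, 2)), Pow(X, Rational(1, 2)))) (Function('U')(X) = Add(Add(-4, 2), Mul(-1, Pow(Add(X, X), Rational(1, 2)))) = Add(-2, Mul(-1, Pow(Mul(2, X), Rational(1, 2)))) = Add(-2, Mul(-1, Mul(Pow(2, Rational(1, 2)), Pow(X, Rational(1, 2))))) = Add(-2, Mul(-1, Pow(2, Rational(1, 2)), Pow(X, Rational(1, 2)))))
Add(Mul(38, 25), Function('U')(M)) = Add(Mul(38, 25), Add(-2, Mul(-1, Pow(2, Rational(1, 2)), Pow(4, Rational(1, 2))))) = Add(950, Add(-2, Mul(-1, Pow(2, Rational(1, 2)), 2))) = Add(950, Add(-2, Mul(-2, Pow(2, Rational(1, 2))))) = Add(948, Mul(-2, Pow(2, Rational(1, 2))))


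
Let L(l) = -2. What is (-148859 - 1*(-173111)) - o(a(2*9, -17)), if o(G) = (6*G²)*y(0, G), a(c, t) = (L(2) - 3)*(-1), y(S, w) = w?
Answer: 23502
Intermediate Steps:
a(c, t) = 5 (a(c, t) = (-2 - 3)*(-1) = -5*(-1) = 5)
o(G) = 6*G³ (o(G) = (6*G²)*G = 6*G³)
(-148859 - 1*(-173111)) - o(a(2*9, -17)) = (-148859 - 1*(-173111)) - 6*5³ = (-148859 + 173111) - 6*125 = 24252 - 1*750 = 24252 - 750 = 23502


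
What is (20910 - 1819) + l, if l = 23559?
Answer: 42650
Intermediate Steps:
(20910 - 1819) + l = (20910 - 1819) + 23559 = 19091 + 23559 = 42650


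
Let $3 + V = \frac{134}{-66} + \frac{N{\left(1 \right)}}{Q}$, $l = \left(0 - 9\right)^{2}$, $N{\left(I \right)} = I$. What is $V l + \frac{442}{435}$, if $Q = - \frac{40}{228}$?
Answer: $- \frac{1661617}{1914} \approx -868.14$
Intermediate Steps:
$Q = - \frac{10}{57}$ ($Q = \left(-40\right) \frac{1}{228} = - \frac{10}{57} \approx -0.17544$)
$l = 81$ ($l = \left(-9\right)^{2} = 81$)
$V = - \frac{3541}{330}$ ($V = -3 + \left(\frac{134}{-66} + 1 \frac{1}{- \frac{10}{57}}\right) = -3 + \left(134 \left(- \frac{1}{66}\right) + 1 \left(- \frac{57}{10}\right)\right) = -3 - \frac{2551}{330} = - \frac{3541}{330} \approx -10.73$)
$V l + \frac{442}{435} = \left(- \frac{3541}{330}\right) 81 + \frac{442}{435} = - \frac{95607}{110} + 442 \cdot \frac{1}{435} = - \frac{95607}{110} + \frac{442}{435} = - \frac{1661617}{1914}$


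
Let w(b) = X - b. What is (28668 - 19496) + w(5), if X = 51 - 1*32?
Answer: 9186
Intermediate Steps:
X = 19 (X = 51 - 32 = 19)
w(b) = 19 - b
(28668 - 19496) + w(5) = (28668 - 19496) + (19 - 1*5) = 9172 + (19 - 5) = 9172 + 14 = 9186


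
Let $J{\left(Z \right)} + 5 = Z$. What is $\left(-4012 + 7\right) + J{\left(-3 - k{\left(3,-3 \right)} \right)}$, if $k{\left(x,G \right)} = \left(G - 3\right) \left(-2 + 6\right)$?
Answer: $-3989$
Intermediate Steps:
$k{\left(x,G \right)} = -12 + 4 G$ ($k{\left(x,G \right)} = \left(G - 3\right) 4 = \left(-3 + G\right) 4 = -12 + 4 G$)
$J{\left(Z \right)} = -5 + Z$
$\left(-4012 + 7\right) + J{\left(-3 - k{\left(3,-3 \right)} \right)} = \left(-4012 + 7\right) - -16 = -4005 - -16 = -4005 + \left(-5 + \left(-3 + 24\right)\right) = -4005 + \left(-5 + 21\right) = -4005 + 16 = -3989$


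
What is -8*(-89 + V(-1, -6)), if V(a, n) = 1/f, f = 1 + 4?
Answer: 3552/5 ≈ 710.40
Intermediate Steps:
f = 5
V(a, n) = 1/5
-8*(-89 + V(-1, -6)) = -8*(-89 + 1/5) = -8*(-444/5) = 3552/5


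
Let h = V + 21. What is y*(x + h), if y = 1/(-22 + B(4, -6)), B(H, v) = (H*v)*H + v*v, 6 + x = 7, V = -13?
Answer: -9/82 ≈ -0.10976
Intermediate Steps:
x = 1 (x = -6 + 7 = 1)
h = 8 (h = -13 + 21 = 8)
B(H, v) = v² + v*H² (B(H, v) = v*H² + v² = v² + v*H²)
y = -1/82 (y = 1/(-22 - 6*(-6 + 4²)) = 1/(-22 - 6*(-6 + 16)) = 1/(-22 - 6*10) = 1/(-22 - 60) = 1/(-82) = -1/82 ≈ -0.012195)
y*(x + h) = -(1 + 8)/82 = -1/82*9 = -9/82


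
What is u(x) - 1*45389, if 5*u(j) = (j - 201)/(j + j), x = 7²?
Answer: -11120381/245 ≈ -45389.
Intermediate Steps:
x = 49
u(j) = (-201 + j)/(10*j) (u(j) = ((j - 201)/(j + j))/5 = ((-201 + j)/((2*j)))/5 = ((-201 + j)*(1/(2*j)))/5 = ((-201 + j)/(2*j))/5 = (-201 + j)/(10*j))
u(x) - 1*45389 = (⅒)*(-201 + 49)/49 - 1*45389 = (⅒)*(1/49)*(-152) - 45389 = -76/245 - 45389 = -11120381/245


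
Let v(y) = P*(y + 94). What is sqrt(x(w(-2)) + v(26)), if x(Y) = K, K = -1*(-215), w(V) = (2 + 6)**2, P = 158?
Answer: 5*sqrt(767) ≈ 138.47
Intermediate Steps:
w(V) = 64 (w(V) = 8**2 = 64)
K = 215
x(Y) = 215
v(y) = 14852 + 158*y (v(y) = 158*(y + 94) = 158*(94 + y) = 14852 + 158*y)
sqrt(x(w(-2)) + v(26)) = sqrt(215 + (14852 + 158*26)) = sqrt(215 + (14852 + 4108)) = sqrt(215 + 18960) = sqrt(19175) = 5*sqrt(767)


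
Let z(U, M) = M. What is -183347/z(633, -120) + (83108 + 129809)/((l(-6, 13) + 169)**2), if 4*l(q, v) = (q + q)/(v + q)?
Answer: 6413607869/4177200 ≈ 1535.4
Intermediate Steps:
l(q, v) = q/(2*(q + v)) (l(q, v) = ((q + q)/(v + q))/4 = ((2*q)/(q + v))/4 = (2*q/(q + v))/4 = q/(2*(q + v)))
-183347/z(633, -120) + (83108 + 129809)/((l(-6, 13) + 169)**2) = -183347/(-120) + (83108 + 129809)/(((1/2)*(-6)/(-6 + 13) + 169)**2) = -183347*(-1/120) + 212917/(((1/2)*(-6)/7 + 169)**2) = 183347/120 + 212917/(((1/2)*(-6)*(1/7) + 169)**2) = 183347/120 + 212917/((-3/7 + 169)**2) = 183347/120 + 212917/((1180/7)**2) = 183347/120 + 212917/(1392400/49) = 183347/120 + 212917*(49/1392400) = 183347/120 + 10432933/1392400 = 6413607869/4177200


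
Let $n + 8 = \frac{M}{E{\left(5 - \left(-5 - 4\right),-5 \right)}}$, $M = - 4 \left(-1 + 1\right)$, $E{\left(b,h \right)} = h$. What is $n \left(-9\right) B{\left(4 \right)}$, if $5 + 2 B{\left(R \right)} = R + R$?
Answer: $108$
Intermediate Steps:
$B{\left(R \right)} = - \frac{5}{2} + R$ ($B{\left(R \right)} = - \frac{5}{2} + \frac{R + R}{2} = - \frac{5}{2} + \frac{2 R}{2} = - \frac{5}{2} + R$)
$M = 0$ ($M = \left(-4\right) 0 = 0$)
$n = -8$ ($n = -8 + \frac{0}{-5} = -8 + 0 \left(- \frac{1}{5}\right) = -8 + 0 = -8$)
$n \left(-9\right) B{\left(4 \right)} = \left(-8\right) \left(-9\right) \left(- \frac{5}{2} + 4\right) = 72 \cdot \frac{3}{2} = 108$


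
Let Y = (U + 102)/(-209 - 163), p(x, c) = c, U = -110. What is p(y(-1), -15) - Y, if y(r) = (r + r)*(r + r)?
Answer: -1397/93 ≈ -15.021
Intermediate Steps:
y(r) = 4*r² (y(r) = (2*r)*(2*r) = 4*r²)
Y = 2/93 (Y = (-110 + 102)/(-209 - 163) = -8/(-372) = -8*(-1/372) = 2/93 ≈ 0.021505)
p(y(-1), -15) - Y = -15 - 1*2/93 = -15 - 2/93 = -1397/93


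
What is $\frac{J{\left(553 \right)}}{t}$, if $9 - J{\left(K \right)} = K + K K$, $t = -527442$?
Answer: $\frac{306353}{527442} \approx 0.58083$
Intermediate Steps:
$J{\left(K \right)} = 9 - K - K^{2}$ ($J{\left(K \right)} = 9 - \left(K + K K\right) = 9 - \left(K + K^{2}\right) = 9 - K - K^{2}$)
$\frac{J{\left(553 \right)}}{t} = \frac{9 - 553 - 553^{2}}{-527442} = \left(9 - 553 - 305809\right) \left(- \frac{1}{527442}\right) = \left(-306353\right) \left(- \frac{1}{527442}\right) = \frac{306353}{527442}$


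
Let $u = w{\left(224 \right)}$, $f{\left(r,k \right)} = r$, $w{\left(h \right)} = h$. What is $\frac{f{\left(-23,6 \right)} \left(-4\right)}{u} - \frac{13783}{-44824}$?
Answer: $\frac{112675}{156884} \approx 0.71821$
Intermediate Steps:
$u = 224$
$\frac{f{\left(-23,6 \right)} \left(-4\right)}{u} - \frac{13783}{-44824} = \frac{\left(-23\right) \left(-4\right)}{224} - \frac{13783}{-44824} = 92 \cdot \frac{1}{224} - - \frac{13783}{44824} = \frac{23}{56} + \frac{13783}{44824} = \frac{112675}{156884}$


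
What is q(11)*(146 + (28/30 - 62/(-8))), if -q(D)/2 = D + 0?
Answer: -102091/30 ≈ -3403.0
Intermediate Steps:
q(D) = -2*D (q(D) = -2*(D + 0) = -2*D)
q(11)*(146 + (28/30 - 62/(-8))) = (-2*11)*(146 + (28/30 - 62/(-8))) = -22*(146 + (28*(1/30) - 62*(-1/8))) = -22*(146 + (14/15 + 31/4)) = -22*(146 + 521/60) = -22*9281/60 = -102091/30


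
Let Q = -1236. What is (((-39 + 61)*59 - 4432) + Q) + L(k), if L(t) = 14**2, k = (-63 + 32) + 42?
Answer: -4174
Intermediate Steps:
k = 11 (k = -31 + 42 = 11)
L(t) = 196
(((-39 + 61)*59 - 4432) + Q) + L(k) = (((-39 + 61)*59 - 4432) - 1236) + 196 = ((22*59 - 4432) - 1236) + 196 = ((1298 - 4432) - 1236) + 196 = (-3134 - 1236) + 196 = -4370 + 196 = -4174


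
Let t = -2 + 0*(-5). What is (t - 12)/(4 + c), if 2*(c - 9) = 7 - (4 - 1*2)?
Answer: -28/31 ≈ -0.90323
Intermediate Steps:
t = -2 (t = -2 + 0 = -2)
c = 23/2 (c = 9 + (7 - (4 - 1*2))/2 = 9 + (7 - (4 - 2))/2 = 9 + (7 - 1*2)/2 = 9 + (7 - 2)/2 = 9 + (½)*5 = 9 + 5/2 = 23/2 ≈ 11.500)
(t - 12)/(4 + c) = (-2 - 12)/(4 + 23/2) = -14/(31/2) = (2/31)*(-14) = -28/31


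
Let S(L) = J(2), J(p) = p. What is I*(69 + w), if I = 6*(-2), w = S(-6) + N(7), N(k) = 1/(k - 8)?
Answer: -840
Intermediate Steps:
N(k) = 1/(-8 + k)
S(L) = 2
w = 1 (w = 2 + 1/(-8 + 7) = 2 + 1/(-1) = 2 - 1 = 1)
I = -12
I*(69 + w) = -12*(69 + 1) = -12*70 = -840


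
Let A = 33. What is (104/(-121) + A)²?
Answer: 15124321/14641 ≈ 1033.0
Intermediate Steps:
(104/(-121) + A)² = (104/(-121) + 33)² = (104*(-1/121) + 33)² = (-104/121 + 33)² = (3889/121)² = 15124321/14641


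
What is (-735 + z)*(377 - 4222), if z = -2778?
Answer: 13507485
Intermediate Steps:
(-735 + z)*(377 - 4222) = (-735 - 2778)*(377 - 4222) = -3513*(-3845) = 13507485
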